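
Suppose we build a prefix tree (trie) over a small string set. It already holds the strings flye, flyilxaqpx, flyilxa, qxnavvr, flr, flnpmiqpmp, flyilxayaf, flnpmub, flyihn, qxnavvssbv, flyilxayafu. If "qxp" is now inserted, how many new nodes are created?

1

Walking "qxp" from the root, the first 2 characters ("qx") follow existing edges; "p" is the first miss.
So 3 − 2 = 1 new nodes.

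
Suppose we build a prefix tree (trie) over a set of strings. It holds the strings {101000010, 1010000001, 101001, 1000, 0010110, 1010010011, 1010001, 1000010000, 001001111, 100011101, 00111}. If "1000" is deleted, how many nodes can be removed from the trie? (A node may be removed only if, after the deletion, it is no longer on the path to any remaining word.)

After clearing the end-marker at "1000", prune upward until reaching a node still needed by another word.
Every node on "1000" is still needed (e.g. by "1000010000"), so nothing is freed.
Nodes removed: 0

0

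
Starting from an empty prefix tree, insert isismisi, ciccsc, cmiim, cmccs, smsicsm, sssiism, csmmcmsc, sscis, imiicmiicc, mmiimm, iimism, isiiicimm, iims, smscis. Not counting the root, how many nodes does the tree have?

74

Trace insertions, counting only characters that open a new branch:
  "isismisi" → 8 new (i, s, i, s, m, i, s, i)
  "ciccsc" → 6 new (c, i, c, c, s, c)
  "cmiim" → prefix "c" already present; 4 new (m, i, i, m)
  "cmccs" → prefix "cm" already present; 3 new (c, c, s)
  "smsicsm" → 7 new (s, m, s, i, c, s, m)
  "sssiism" → prefix "s" already present; 6 new (s, s, i, i, s, m)
  "csmmcmsc" → prefix "c" already present; 7 new (s, m, m, c, m, s, c)
  "sscis" → prefix "ss" already present; 3 new (c, i, s)
  "imiicmiicc" → prefix "i" already present; 9 new (m, i, i, c, m, i, i, c, c)
  "mmiimm" → 6 new (m, m, i, i, m, m)
  "iimism" → prefix "i" already present; 5 new (i, m, i, s, m)
  "isiiicimm" → prefix "isi" already present; 6 new (i, i, c, i, m, m)
  "iims" → prefix "iim" already present; 1 new (s)
  "smscis" → prefix "sms" already present; 3 new (c, i, s)
Total nodes = 8 + 6 + 4 + 3 + 7 + 6 + 7 + 3 + 9 + 6 + 5 + 6 + 1 + 3 = 74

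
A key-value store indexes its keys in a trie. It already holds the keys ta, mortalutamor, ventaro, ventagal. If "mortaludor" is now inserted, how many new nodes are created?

3

"mortalu" is already a path in the trie; the remaining "dor" must be added.
So 10 − 7 = 3 new nodes.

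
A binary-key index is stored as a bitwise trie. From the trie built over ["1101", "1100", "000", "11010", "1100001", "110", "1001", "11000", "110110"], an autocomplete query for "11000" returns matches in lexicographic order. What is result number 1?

DFS of the "11000" subtree visits, in order: "11000", "1100001"
The 1st is 11000.

11000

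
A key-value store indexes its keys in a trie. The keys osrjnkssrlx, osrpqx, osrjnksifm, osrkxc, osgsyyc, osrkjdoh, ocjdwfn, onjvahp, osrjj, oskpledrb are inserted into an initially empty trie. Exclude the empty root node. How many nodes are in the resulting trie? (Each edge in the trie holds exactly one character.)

Insert word by word; a character creates a node only if that edge doesn't already exist:
  "osrjnkssrlx" → 11 new (o, s, r, j, n, k, s, s, r, l, x)
  "osrpqx" → prefix "osr" already present; 3 new (p, q, x)
  "osrjnksifm" → prefix "osrjnks" already present; 3 new (i, f, m)
  "osrkxc" → prefix "osr" already present; 3 new (k, x, c)
  "osgsyyc" → prefix "os" already present; 5 new (g, s, y, y, c)
  "osrkjdoh" → prefix "osrk" already present; 4 new (j, d, o, h)
  "ocjdwfn" → prefix "o" already present; 6 new (c, j, d, w, f, n)
  "onjvahp" → prefix "o" already present; 6 new (n, j, v, a, h, p)
  "osrjj" → prefix "osrj" already present; 1 new (j)
  "oskpledrb" → prefix "os" already present; 7 new (k, p, l, e, d, r, b)
Total nodes = 11 + 3 + 3 + 3 + 5 + 4 + 6 + 6 + 1 + 7 = 49

49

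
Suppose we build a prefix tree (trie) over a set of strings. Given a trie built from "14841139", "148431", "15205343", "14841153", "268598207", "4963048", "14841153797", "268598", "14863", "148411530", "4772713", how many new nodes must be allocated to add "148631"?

1

"14863" is already a path in the trie; the remaining "1" must be added.
Each of the 1 remaining characters creates one node.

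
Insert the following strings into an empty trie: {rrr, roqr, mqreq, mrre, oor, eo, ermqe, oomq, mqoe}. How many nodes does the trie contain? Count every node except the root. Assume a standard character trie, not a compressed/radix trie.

27

For each word, the new-node count is its length minus the longest prefix already in the trie:
  "rrr" → 3 new (r, r, r)
  "roqr" → prefix "r" already present; 3 new (o, q, r)
  "mqreq" → 5 new (m, q, r, e, q)
  "mrre" → prefix "m" already present; 3 new (r, r, e)
  "oor" → 3 new (o, o, r)
  "eo" → 2 new (e, o)
  "ermqe" → prefix "e" already present; 4 new (r, m, q, e)
  "oomq" → prefix "oo" already present; 2 new (m, q)
  "mqoe" → prefix "mq" already present; 2 new (o, e)
Total nodes = 3 + 3 + 5 + 3 + 3 + 2 + 4 + 2 + 2 = 27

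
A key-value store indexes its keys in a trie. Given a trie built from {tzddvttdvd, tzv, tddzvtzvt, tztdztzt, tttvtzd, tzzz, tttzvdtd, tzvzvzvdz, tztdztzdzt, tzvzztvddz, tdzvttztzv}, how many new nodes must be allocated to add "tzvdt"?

2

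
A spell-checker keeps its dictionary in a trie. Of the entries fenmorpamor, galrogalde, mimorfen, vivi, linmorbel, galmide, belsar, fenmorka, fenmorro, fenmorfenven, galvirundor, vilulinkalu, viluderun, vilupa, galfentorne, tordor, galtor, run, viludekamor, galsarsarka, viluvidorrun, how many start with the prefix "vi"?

6

Traverse to the node for "vi", then collect every word in that subtree.
Matches: "viludekamor", "viluderun", "vilulinkalu", "vilupa", "viluvidorrun", "vivi"
Count: 6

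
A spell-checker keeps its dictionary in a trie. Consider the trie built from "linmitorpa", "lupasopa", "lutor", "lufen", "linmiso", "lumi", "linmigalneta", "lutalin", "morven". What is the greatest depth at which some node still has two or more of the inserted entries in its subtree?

5

The deepest shared node is where two words last agree before diverging.
e.g. "linmigalneta" and "linmiso" share the prefix "linmi" of length 5; no pair shares a longer one.
Longest shared-prefix length: 5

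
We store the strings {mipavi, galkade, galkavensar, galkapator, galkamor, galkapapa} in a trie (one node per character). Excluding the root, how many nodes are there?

Count nodes per top-level branch (shared prefixes stored once):
  'g'-branch (galkade, galkamor, galkapapa, galkapator, galkavensar): 23 nodes
  'm'-branch (mipavi): 6 nodes
Sum: 29

29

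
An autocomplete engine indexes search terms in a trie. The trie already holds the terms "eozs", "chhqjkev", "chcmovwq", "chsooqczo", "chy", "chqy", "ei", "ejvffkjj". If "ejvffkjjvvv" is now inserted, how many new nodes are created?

"ejvffkjj" is already a path in the trie; the remaining "vvv" must be added.
So 11 − 8 = 3 new nodes.

3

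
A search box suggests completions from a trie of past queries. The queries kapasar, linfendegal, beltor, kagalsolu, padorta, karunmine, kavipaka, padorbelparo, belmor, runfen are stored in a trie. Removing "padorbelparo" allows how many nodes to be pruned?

7

Walk "padorbelparo" from the leaf back toward the root, removing each node that no remaining word uses.
The suffix "belparo" (7 nodes) is used only by "padorbelparo"; the node for "pador" still has the child "t", so pruning stops there.
Nodes removed: 7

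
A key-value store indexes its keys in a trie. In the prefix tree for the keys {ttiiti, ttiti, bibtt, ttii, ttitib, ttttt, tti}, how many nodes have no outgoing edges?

A leaf is a node with no children — equivalently, the end of a word that is not a proper prefix of any other stored word.
Those words: "bibtt", "ttiiti", "ttitib", "ttttt"
Leaf count: 4

4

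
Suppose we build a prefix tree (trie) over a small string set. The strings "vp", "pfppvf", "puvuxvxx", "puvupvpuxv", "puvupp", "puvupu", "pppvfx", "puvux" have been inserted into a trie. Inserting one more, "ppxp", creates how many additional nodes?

2

Walking "ppxp" from the root, the first 2 characters ("pp") follow existing edges; "x" is the first miss.
So 4 − 2 = 2 new nodes.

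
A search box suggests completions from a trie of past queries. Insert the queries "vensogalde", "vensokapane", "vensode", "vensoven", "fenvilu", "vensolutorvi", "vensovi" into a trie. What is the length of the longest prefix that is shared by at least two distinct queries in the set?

6

Equivalently: take the maximum, over all pairs, of their longest common prefix length.
e.g. "vensoven" and "vensovi" share the prefix "vensov" of length 6; no pair shares a longer one.
Longest shared-prefix length: 6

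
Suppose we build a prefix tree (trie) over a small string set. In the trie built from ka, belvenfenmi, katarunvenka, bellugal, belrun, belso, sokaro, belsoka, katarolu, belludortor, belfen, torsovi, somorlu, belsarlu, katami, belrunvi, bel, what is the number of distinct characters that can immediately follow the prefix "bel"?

The children of the "bel" node are the distinct next characters among strings starting with "bel".
Characters that immediately follow "bel" among the stored strings: {f, l, r, s, v}.
That node has 5 child edges.

5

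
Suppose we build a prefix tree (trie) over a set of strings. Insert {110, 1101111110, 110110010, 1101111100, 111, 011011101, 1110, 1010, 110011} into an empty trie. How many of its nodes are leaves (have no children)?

A leaf is a node with no children — equivalently, the end of a word that is not a proper prefix of any other stored word.
Those words: "011011101", "1010", "110011", "110110010", "1101111100", "1101111110", "1110"
Leaf count: 7

7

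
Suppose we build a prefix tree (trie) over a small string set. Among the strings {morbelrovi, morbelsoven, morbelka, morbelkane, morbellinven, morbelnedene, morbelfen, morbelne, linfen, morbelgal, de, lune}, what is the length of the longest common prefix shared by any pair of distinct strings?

8

Look for the deepest trie node that still has at least two words in its subtree.
e.g. "morbelka" and "morbelkane" share the prefix "morbelka" of length 8; no pair shares a longer one.
Longest shared-prefix length: 8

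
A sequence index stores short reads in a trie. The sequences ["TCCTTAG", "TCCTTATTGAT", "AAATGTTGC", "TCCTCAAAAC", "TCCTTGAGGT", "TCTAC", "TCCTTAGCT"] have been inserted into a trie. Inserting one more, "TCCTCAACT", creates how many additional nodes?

2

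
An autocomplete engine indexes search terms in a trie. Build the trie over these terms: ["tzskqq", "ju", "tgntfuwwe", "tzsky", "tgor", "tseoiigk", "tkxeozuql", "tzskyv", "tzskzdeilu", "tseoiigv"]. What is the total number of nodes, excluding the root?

Count nodes per top-level branch (shared prefixes stored once):
  'j'-branch (ju): 2 nodes
  't'-branch (tgntfuwwe, tgor, tkxeozuql, tseoiigk, tseoiigv, tzskqq, tzsky, tzskyv, tzskzdeilu): 40 nodes
Sum: 42

42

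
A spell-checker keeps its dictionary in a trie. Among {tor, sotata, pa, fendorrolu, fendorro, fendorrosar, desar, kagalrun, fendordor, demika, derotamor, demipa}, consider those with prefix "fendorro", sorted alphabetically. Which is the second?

fendorrolu

Words with prefix "fendorro", in lexicographic order: "fendorro", "fendorrolu", "fendorrosar"
The 2nd is fendorrolu.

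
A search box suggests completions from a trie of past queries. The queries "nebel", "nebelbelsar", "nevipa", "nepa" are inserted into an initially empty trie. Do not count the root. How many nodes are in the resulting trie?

Trace insertions, counting only characters that open a new branch:
  "nebel" → 5 new (n, e, b, e, l)
  "nebelbelsar" → prefix "nebel" already present; 6 new (b, e, l, s, a, r)
  "nevipa" → prefix "ne" already present; 4 new (v, i, p, a)
  "nepa" → prefix "ne" already present; 2 new (p, a)
Total nodes = 5 + 6 + 4 + 2 = 17

17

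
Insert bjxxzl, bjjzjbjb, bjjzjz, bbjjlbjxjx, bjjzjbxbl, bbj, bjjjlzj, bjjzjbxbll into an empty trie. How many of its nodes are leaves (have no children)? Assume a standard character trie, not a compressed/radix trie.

6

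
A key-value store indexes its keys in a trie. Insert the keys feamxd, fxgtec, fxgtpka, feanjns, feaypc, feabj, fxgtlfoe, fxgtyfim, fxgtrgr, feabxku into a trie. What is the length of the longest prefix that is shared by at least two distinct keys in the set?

Equivalently: take the maximum, over all pairs, of their longest common prefix length.
e.g. "feabj" and "feabxku" share the prefix "feab" of length 4; no pair shares a longer one.
Longest shared-prefix length: 4

4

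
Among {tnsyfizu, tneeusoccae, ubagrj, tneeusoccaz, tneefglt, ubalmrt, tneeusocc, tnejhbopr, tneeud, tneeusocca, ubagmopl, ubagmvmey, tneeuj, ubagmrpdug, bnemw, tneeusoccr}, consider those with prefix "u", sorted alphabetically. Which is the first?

ubagmopl

DFS of the "u" subtree visits, in order: "ubagmopl", "ubagmrpdug", "ubagmvmey", "ubagrj", "ubalmrt"
Position 1: ubagmopl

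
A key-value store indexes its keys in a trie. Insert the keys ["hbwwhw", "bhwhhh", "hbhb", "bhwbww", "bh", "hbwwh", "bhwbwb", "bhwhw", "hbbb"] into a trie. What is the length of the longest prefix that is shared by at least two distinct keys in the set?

Look for the deepest trie node that still has at least two words in its subtree.
"bhwbwb" and "bhwbww" agree on "bhwbw" (5 characters) before diverging; nothing deeper is shared.
Longest shared-prefix length: 5

5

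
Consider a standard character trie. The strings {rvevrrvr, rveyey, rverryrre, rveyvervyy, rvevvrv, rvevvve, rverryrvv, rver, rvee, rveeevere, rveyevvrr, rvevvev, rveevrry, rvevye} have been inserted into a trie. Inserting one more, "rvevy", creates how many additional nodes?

Every character of "rvevy" already lies on an existing path (it is a prefix of some stored word).
No new nodes are needed: 0.

0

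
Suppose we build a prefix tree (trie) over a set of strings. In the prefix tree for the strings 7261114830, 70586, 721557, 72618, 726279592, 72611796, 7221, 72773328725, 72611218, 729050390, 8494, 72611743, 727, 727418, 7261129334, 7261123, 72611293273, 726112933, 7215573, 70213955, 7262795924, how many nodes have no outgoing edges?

17

Leaves are exactly the stored words that no other stored word extends.
Those words: "70213955", "70586", "7215573", "7221", "7261114830", "72611218", "7261123", "72611293273", "7261129334", "72611743", "72611796", "72618", "7262795924", "727418", "72773328725", "729050390", "8494"
Leaf count: 17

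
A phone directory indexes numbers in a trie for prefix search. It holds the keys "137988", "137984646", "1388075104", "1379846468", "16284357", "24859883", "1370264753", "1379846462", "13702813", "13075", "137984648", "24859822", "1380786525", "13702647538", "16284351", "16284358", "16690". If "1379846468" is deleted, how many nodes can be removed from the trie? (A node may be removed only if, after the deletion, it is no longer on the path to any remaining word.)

1

After clearing the end-marker at "1379846468", prune upward until reaching a node still needed by another word.
The suffix "8" (1 node) is used only by "1379846468"; the node for "137984646" still has the child "2", so pruning stops there.
Nodes removed: 1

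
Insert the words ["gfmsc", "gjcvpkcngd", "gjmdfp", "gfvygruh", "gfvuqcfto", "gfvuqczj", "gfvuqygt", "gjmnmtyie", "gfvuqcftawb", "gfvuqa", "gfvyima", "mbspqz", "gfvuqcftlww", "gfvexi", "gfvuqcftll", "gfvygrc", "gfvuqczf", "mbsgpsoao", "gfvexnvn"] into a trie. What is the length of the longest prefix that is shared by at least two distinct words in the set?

9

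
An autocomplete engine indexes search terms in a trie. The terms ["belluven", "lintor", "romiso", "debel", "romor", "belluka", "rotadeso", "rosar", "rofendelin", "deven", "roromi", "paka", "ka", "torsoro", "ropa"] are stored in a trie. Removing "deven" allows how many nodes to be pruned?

3

Walk "deven" from the leaf back toward the root, removing each node that no remaining word uses.
The suffix "ven" (3 nodes) is used only by "deven"; the node for "de" still has the child "b", so pruning stops there.
Nodes removed: 3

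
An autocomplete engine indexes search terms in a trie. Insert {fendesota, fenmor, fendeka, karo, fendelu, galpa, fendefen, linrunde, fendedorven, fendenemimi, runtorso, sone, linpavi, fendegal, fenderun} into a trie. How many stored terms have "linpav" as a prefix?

Traverse to the node for "linpav", then collect every word in that subtree.
Matches: "linpavi"
Count: 1

1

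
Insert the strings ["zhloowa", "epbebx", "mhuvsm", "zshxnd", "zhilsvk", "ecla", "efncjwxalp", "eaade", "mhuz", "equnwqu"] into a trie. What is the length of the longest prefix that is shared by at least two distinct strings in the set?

3

Equivalently: take the maximum, over all pairs, of their longest common prefix length.
"mhuvsm" and "mhuz" agree on "mhu" (3 characters) before diverging; nothing deeper is shared.
Longest shared-prefix length: 3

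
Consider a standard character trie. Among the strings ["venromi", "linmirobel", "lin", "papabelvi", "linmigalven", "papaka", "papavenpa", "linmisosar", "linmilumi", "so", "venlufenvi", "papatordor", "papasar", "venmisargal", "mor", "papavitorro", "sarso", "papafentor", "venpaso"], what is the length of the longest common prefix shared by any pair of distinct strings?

5

Equivalently: take the maximum, over all pairs, of their longest common prefix length.
"linmigalven" and "linmilumi" agree on "linmi" (5 characters) before diverging; nothing deeper is shared.
Longest shared-prefix length: 5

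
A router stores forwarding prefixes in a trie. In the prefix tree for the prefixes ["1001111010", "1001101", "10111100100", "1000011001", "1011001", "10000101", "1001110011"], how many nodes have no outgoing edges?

A leaf is a node with no children — equivalently, the end of a word that is not a proper prefix of any other stored word.
Those words: "10000101", "1000011001", "1001101", "1001110011", "1001111010", "1011001", "10111100100"
Leaf count: 7

7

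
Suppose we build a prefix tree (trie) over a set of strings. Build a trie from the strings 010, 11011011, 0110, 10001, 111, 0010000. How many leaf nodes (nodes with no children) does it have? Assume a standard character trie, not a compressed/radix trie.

Leaves are exactly the stored words that no other stored word extends.
Those words: "0010000", "010", "0110", "10001", "11011011", "111"
Leaf count: 6

6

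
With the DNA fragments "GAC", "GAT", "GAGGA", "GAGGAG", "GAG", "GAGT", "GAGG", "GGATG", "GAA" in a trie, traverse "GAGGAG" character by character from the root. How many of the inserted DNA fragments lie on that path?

Traverse "GAGGAG" character by character; count nodes along the way that are marked as word ends.
Prefixes of the query that are stored words: "GAG", "GAGG", "GAGGA", "GAGGAG"
Count: 4

4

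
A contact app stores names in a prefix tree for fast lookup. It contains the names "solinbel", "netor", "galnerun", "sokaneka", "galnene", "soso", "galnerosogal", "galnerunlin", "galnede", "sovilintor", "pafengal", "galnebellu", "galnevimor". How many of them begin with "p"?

Walk to "p"; the words in its subtree are exactly those with that prefix.
Matches: "pafengal"
Count: 1

1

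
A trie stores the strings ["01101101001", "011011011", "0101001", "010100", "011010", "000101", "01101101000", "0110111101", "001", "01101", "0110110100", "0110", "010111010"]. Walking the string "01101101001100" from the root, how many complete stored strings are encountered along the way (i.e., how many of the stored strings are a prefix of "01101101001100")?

4

Walk "01101101001100" from the root; an end-of-word marker is hit whenever a stored word is a prefix of "01101101001100".
Prefixes of the query that are stored words: "0110", "01101", "0110110100", "01101101001"
Count: 4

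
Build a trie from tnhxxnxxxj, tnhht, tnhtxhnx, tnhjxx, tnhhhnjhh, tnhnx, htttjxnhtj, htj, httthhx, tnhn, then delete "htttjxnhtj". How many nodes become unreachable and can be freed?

After clearing the end-marker at "htttjxnhtj", prune upward until reaching a node still needed by another word.
The suffix "jxnhtj" (6 nodes) is used only by "htttjxnhtj"; the node for "httt" still has the child "h", so pruning stops there.
Nodes removed: 6

6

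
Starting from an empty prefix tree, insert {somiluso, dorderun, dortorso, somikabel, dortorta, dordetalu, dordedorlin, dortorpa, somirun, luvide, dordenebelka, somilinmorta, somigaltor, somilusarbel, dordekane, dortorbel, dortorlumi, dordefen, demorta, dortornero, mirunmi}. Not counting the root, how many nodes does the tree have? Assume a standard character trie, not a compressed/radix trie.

105

Count nodes per top-level branch (shared prefixes stored once):
  'd'-branch (demorta, dordedorlin, dordefen, dordekane, dordenebelka, dorderun, dordetalu, dortorbel, dortorlumi, dortornero, dortorpa, dortorso, dortorta): 58 nodes
  'l'-branch (luvide): 6 nodes
  'm'-branch (mirunmi): 7 nodes
  's'-branch (somigaltor, somikabel, somilinmorta, somilusarbel, somiluso, somirun): 34 nodes
Sum: 105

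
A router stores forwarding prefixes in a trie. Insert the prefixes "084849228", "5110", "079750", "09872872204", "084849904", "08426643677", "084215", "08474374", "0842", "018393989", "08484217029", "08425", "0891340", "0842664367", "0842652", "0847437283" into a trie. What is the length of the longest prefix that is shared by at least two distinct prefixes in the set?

10

Look for the deepest trie node that still has at least two words in its subtree.
"0842664367" and "08426643677" agree on "0842664367" (10 characters) before diverging; nothing deeper is shared.
Longest shared-prefix length: 10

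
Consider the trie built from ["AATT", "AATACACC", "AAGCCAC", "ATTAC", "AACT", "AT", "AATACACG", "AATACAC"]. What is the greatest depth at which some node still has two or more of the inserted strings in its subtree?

Equivalently: take the maximum, over all pairs, of their longest common prefix length.
e.g. "AATACAC" and "AATACACC" share the prefix "AATACAC" of length 7; no pair shares a longer one.
Longest shared-prefix length: 7

7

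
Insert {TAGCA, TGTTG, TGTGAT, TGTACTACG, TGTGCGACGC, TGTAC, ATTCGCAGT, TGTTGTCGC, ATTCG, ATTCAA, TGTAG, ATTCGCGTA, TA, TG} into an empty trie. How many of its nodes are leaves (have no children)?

Leaves are exactly the stored words that no other stored word extends.
Those words: "ATTCAA", "ATTCGCAGT", "ATTCGCGTA", "TAGCA", "TGTACTACG", "TGTAG", "TGTGAT", "TGTGCGACGC", "TGTTGTCGC"
Leaf count: 9

9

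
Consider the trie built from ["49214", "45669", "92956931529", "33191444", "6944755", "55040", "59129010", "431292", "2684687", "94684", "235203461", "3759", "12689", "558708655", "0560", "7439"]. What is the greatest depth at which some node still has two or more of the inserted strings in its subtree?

2

Look for the deepest trie node that still has at least two words in its subtree.
"55040" and "558708655" agree on "55" (2 characters) before diverging; nothing deeper is shared.
Longest shared-prefix length: 2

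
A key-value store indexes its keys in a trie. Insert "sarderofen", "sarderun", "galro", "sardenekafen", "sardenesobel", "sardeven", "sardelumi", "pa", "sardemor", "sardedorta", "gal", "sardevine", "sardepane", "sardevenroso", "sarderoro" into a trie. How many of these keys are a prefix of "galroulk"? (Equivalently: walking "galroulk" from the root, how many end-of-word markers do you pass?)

2

Traverse "galroulk" character by character; count nodes along the way that are marked as word ends.
Prefixes of the query that are stored words: "gal", "galro"
Count: 2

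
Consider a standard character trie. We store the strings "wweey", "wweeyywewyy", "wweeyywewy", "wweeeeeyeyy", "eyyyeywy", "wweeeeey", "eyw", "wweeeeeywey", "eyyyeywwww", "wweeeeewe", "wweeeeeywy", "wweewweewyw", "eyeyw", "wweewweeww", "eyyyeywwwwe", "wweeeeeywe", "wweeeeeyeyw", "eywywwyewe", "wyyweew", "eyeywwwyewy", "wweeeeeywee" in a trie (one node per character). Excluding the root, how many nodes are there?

69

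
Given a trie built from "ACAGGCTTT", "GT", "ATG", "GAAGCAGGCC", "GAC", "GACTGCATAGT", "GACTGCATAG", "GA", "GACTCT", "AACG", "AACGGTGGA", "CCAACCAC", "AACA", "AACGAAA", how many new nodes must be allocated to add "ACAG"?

"ACAG" is already a full path in the trie; only an end-marker is added.
No new nodes are needed: 0.

0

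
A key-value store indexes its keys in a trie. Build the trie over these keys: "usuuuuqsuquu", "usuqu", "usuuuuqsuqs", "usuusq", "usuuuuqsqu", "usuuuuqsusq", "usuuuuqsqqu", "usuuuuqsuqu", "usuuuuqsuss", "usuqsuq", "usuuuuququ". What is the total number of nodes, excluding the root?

For each word, the new-node count is its length minus the longest prefix already in the trie:
  "usuuuuqsuquu" → 12 new (u, s, u, u, u, u, q, s, u, q, u, u)
  "usuqu" → prefix "usu" already present; 2 new (q, u)
  "usuuuuqsuqs" → prefix "usuuuuqsuq" already present; 1 new (s)
  "usuusq" → prefix "usuu" already present; 2 new (s, q)
  "usuuuuqsqu" → prefix "usuuuuqs" already present; 2 new (q, u)
  "usuuuuqsusq" → prefix "usuuuuqsu" already present; 2 new (s, q)
  "usuuuuqsqqu" → prefix "usuuuuqsq" already present; 2 new (q, u)
  "usuuuuqsuqu" → prefix "usuuuuqsuqu" already present; 0 new (none)
  "usuuuuqsuss" → prefix "usuuuuqsus" already present; 1 new (s)
  "usuqsuq" → prefix "usuq" already present; 3 new (s, u, q)
  "usuuuuququ" → prefix "usuuuuq" already present; 3 new (u, q, u)
Total nodes = 12 + 2 + 1 + 2 + 2 + 2 + 2 + 0 + 1 + 3 + 3 = 30

30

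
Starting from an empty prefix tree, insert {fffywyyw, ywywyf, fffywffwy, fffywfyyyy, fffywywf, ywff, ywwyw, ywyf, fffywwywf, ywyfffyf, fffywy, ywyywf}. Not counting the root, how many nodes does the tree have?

41

Count nodes per top-level branch (shared prefixes stored once):
  'f'-branch (fffywffwy, fffywfyyyy, fffywwywf, fffywy, fffywywf, fffywyyw): 22 nodes
  'y'-branch (ywff, ywwyw, ywyf, ywyfffyf, ywywyf, ywyywf): 19 nodes
Sum: 41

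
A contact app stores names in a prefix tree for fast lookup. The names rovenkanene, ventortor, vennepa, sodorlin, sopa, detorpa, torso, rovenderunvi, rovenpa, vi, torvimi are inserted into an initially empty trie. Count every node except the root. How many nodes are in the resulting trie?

60

Trace insertions, counting only characters that open a new branch:
  "rovenkanene" → 11 new (r, o, v, e, n, k, a, n, e, n, e)
  "ventortor" → 9 new (v, e, n, t, o, r, t, o, r)
  "vennepa" → prefix "ven" already present; 4 new (n, e, p, a)
  "sodorlin" → 8 new (s, o, d, o, r, l, i, n)
  "sopa" → prefix "so" already present; 2 new (p, a)
  "detorpa" → 7 new (d, e, t, o, r, p, a)
  "torso" → 5 new (t, o, r, s, o)
  "rovenderunvi" → prefix "roven" already present; 7 new (d, e, r, u, n, v, i)
  "rovenpa" → prefix "roven" already present; 2 new (p, a)
  "vi" → prefix "v" already present; 1 new (i)
  "torvimi" → prefix "tor" already present; 4 new (v, i, m, i)
Total nodes = 11 + 9 + 4 + 8 + 2 + 7 + 5 + 7 + 2 + 1 + 4 = 60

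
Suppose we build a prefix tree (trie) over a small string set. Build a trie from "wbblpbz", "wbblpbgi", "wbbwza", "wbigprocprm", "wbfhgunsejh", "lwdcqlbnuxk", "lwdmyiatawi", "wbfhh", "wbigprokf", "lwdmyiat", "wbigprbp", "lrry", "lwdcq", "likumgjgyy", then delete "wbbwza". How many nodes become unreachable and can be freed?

3

A node on "wbbwza"'s path can go only if nothing else ends at it or branches off below it.
The suffix "wza" (3 nodes) is used only by "wbbwza"; the node for "wbb" still has the child "l", so pruning stops there.
Nodes removed: 3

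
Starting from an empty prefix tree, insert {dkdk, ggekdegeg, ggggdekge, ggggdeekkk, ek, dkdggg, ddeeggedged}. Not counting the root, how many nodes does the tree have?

39

Insert word by word; a character creates a node only if that edge doesn't already exist:
  "dkdk" → 4 new (d, k, d, k)
  "ggekdegeg" → 9 new (g, g, e, k, d, e, g, e, g)
  "ggggdekge" → prefix "gg" already present; 7 new (g, g, d, e, k, g, e)
  "ggggdeekkk" → prefix "ggggde" already present; 4 new (e, k, k, k)
  "ek" → 2 new (e, k)
  "dkdggg" → prefix "dkd" already present; 3 new (g, g, g)
  "ddeeggedged" → prefix "d" already present; 10 new (d, e, e, g, g, e, d, g, e, d)
Total nodes = 4 + 9 + 7 + 4 + 2 + 3 + 10 = 39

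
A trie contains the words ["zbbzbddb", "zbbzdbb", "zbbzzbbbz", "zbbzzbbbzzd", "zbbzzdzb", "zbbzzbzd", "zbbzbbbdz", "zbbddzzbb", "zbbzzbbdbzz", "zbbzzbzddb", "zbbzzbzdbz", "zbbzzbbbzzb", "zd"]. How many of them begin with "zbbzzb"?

7

Walk to "zbbzzb"; the words in its subtree are exactly those with that prefix.
Words under "zbbzzb": zbbzzbbbz, zbbzzbbbzzb, zbbzzbbbzzd, zbbzzbbdbzz, zbbzzbzd, zbbzzbzdbz, zbbzzbzddb
Count: 7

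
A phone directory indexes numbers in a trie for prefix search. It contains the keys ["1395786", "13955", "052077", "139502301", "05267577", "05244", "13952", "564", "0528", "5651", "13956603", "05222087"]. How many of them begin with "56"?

Walk to "56"; the words in its subtree are exactly those with that prefix.
Words under "56": 564, 5651
Count: 2

2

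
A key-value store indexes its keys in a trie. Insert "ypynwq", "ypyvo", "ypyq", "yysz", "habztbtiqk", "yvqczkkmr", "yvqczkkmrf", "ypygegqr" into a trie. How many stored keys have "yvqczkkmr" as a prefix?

2

Traverse to the node for "yvqczkkmr", then collect every word in that subtree.
Words under "yvqczkkmr": yvqczkkmr, yvqczkkmrf
Count: 2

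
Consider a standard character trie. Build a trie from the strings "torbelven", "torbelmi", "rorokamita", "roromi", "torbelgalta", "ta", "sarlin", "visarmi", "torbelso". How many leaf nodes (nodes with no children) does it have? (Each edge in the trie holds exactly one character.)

9

Leaves are exactly the stored words that no other stored word extends.
Those words: "rorokamita", "roromi", "sarlin", "ta", "torbelgalta", "torbelmi", "torbelso", "torbelven", "visarmi"
Leaf count: 9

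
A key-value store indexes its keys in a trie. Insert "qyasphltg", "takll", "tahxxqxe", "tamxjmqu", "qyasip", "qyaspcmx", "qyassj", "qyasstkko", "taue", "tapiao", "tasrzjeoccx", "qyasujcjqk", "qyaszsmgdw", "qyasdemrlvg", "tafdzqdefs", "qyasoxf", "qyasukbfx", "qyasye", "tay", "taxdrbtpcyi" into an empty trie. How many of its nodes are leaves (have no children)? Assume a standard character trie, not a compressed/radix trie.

Leaves are exactly the stored words that no other stored word extends.
Those words: "qyasdemrlvg", "qyasip", "qyasoxf", "qyaspcmx", "qyasphltg", "qyassj", "qyasstkko", "qyasujcjqk", "qyasukbfx", "qyasye", "qyaszsmgdw", "tafdzqdefs", "tahxxqxe", "takll", "tamxjmqu", "tapiao", "tasrzjeoccx", "taue", "taxdrbtpcyi", "tay"
Leaf count: 20

20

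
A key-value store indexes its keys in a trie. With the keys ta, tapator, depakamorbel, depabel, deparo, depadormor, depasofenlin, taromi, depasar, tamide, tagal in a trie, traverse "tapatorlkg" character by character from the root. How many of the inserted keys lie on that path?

2

Traverse "tapatorlkg" character by character; count nodes along the way that are marked as word ends.
Prefixes of the query that are stored words: "ta", "tapator"
Count: 2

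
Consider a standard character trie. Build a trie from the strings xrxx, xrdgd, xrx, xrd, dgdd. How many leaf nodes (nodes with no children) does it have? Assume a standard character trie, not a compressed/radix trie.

3

Leaves are exactly the stored words that no other stored word extends.
Those words: "dgdd", "xrdgd", "xrxx"
Leaf count: 3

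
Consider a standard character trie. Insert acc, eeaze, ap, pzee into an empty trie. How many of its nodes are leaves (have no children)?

4

A leaf is a node with no children — equivalently, the end of a word that is not a proper prefix of any other stored word.
Those words: "acc", "ap", "eeaze", "pzee"
Leaf count: 4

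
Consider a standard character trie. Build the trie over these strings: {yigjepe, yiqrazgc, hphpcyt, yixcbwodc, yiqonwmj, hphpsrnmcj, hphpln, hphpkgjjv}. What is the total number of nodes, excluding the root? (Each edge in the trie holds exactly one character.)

For each word, the new-node count is its length minus the longest prefix already in the trie:
  "yigjepe" → 7 new (y, i, g, j, e, p, e)
  "yiqrazgc" → prefix "yi" already present; 6 new (q, r, a, z, g, c)
  "hphpcyt" → 7 new (h, p, h, p, c, y, t)
  "yixcbwodc" → prefix "yi" already present; 7 new (x, c, b, w, o, d, c)
  "yiqonwmj" → prefix "yiq" already present; 5 new (o, n, w, m, j)
  "hphpsrnmcj" → prefix "hphp" already present; 6 new (s, r, n, m, c, j)
  "hphpln" → prefix "hphp" already present; 2 new (l, n)
  "hphpkgjjv" → prefix "hphp" already present; 5 new (k, g, j, j, v)
Total nodes = 7 + 6 + 7 + 7 + 5 + 6 + 2 + 5 = 45

45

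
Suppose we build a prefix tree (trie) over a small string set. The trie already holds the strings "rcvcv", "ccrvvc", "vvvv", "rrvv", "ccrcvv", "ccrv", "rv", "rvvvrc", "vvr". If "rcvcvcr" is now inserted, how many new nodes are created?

2

The longest prefix of "rcvcvcr" already in the trie is "rcvcv" (length 5).
Each of the 2 remaining characters creates one node.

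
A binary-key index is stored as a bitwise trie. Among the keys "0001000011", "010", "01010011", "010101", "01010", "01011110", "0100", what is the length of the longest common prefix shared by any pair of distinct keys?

The deepest shared node is where two words last agree before diverging.
e.g. "01010" and "01010011" share the prefix "01010" of length 5; no pair shares a longer one.
Longest shared-prefix length: 5

5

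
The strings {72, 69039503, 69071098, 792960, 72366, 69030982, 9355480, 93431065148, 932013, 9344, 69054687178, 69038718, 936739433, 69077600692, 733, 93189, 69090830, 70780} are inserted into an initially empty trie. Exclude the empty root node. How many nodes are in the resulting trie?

88

For each word, the new-node count is its length minus the longest prefix already in the trie:
  "72" → 2 new (7, 2)
  "69039503" → 8 new (6, 9, 0, 3, 9, 5, 0, 3)
  "69071098" → prefix "690" already present; 5 new (7, 1, 0, 9, 8)
  "792960" → prefix "7" already present; 5 new (9, 2, 9, 6, 0)
  "72366" → prefix "72" already present; 3 new (3, 6, 6)
  "69030982" → prefix "6903" already present; 4 new (0, 9, 8, 2)
  "9355480" → 7 new (9, 3, 5, 5, 4, 8, 0)
  "93431065148" → prefix "93" already present; 9 new (4, 3, 1, 0, 6, 5, 1, 4, 8)
  "932013" → prefix "93" already present; 4 new (2, 0, 1, 3)
  "9344" → prefix "934" already present; 1 new (4)
  "69054687178" → prefix "690" already present; 8 new (5, 4, 6, 8, 7, 1, 7, 8)
  "69038718" → prefix "6903" already present; 4 new (8, 7, 1, 8)
  "936739433" → prefix "93" already present; 7 new (6, 7, 3, 9, 4, 3, 3)
  "69077600692" → prefix "6907" already present; 7 new (7, 6, 0, 0, 6, 9, 2)
  "733" → prefix "7" already present; 2 new (3, 3)
  "93189" → prefix "93" already present; 3 new (1, 8, 9)
  "69090830" → prefix "690" already present; 5 new (9, 0, 8, 3, 0)
  "70780" → prefix "7" already present; 4 new (0, 7, 8, 0)
Total nodes = 2 + 8 + 5 + 5 + 3 + 4 + 7 + 9 + 4 + 1 + 8 + 4 + 7 + 7 + 2 + 3 + 5 + 4 = 88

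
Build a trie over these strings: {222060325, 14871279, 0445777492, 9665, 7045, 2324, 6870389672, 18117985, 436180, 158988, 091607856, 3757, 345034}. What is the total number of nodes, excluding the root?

83

Insert word by word; a character creates a node only if that edge doesn't already exist:
  "222060325" → 9 new (2, 2, 2, 0, 6, 0, 3, 2, 5)
  "14871279" → 8 new (1, 4, 8, 7, 1, 2, 7, 9)
  "0445777492" → 10 new (0, 4, 4, 5, 7, 7, 7, 4, 9, 2)
  "9665" → 4 new (9, 6, 6, 5)
  "7045" → 4 new (7, 0, 4, 5)
  "2324" → prefix "2" already present; 3 new (3, 2, 4)
  "6870389672" → 10 new (6, 8, 7, 0, 3, 8, 9, 6, 7, 2)
  "18117985" → prefix "1" already present; 7 new (8, 1, 1, 7, 9, 8, 5)
  "436180" → 6 new (4, 3, 6, 1, 8, 0)
  "158988" → prefix "1" already present; 5 new (5, 8, 9, 8, 8)
  "091607856" → prefix "0" already present; 8 new (9, 1, 6, 0, 7, 8, 5, 6)
  "3757" → 4 new (3, 7, 5, 7)
  "345034" → prefix "3" already present; 5 new (4, 5, 0, 3, 4)
Total nodes = 9 + 8 + 10 + 4 + 4 + 3 + 10 + 7 + 6 + 5 + 8 + 4 + 5 = 83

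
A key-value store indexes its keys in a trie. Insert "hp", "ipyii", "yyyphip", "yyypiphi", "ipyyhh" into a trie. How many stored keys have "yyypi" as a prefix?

1

Traverse to the node for "yyypi", then collect every word in that subtree.
Words under "yyypi": yyypiphi
Count: 1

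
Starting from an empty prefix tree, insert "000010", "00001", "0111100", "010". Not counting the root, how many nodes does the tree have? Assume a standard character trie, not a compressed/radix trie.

13

Insert word by word; a character creates a node only if that edge doesn't already exist:
  "000010" → 6 new (0, 0, 0, 0, 1, 0)
  "00001" → prefix "00001" already present; 0 new (none)
  "0111100" → prefix "0" already present; 6 new (1, 1, 1, 1, 0, 0)
  "010" → prefix "01" already present; 1 new (0)
Total nodes = 6 + 0 + 6 + 1 = 13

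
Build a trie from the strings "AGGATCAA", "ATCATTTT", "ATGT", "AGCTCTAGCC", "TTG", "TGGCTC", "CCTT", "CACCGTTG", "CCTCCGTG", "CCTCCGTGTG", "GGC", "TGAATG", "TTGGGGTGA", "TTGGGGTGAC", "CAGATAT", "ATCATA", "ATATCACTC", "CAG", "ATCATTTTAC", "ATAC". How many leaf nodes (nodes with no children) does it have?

A leaf is a node with no children — equivalently, the end of a word that is not a proper prefix of any other stored word.
Those words: "AGCTCTAGCC", "AGGATCAA", "ATAC", "ATATCACTC", "ATCATA", "ATCATTTTAC", "ATGT", "CACCGTTG", "CAGATAT", "CCTCCGTGTG", "CCTT", "GGC", "TGAATG", "TGGCTC", "TTGGGGTGAC"
Leaf count: 15

15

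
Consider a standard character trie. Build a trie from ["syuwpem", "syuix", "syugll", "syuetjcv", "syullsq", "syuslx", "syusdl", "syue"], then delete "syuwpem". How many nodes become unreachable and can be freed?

4

A node on "syuwpem"'s path can go only if nothing else ends at it or branches off below it.
The suffix "wpem" (4 nodes) is used only by "syuwpem"; the node for "syu" still has the child "i", so pruning stops there.
Nodes removed: 4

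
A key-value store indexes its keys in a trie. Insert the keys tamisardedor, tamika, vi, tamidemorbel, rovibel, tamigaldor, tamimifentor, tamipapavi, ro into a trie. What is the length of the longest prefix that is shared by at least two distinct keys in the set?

Look for the deepest trie node that still has at least two words in its subtree.
e.g. "tamidemorbel" and "tamigaldor" share the prefix "tami" of length 4; no pair shares a longer one.
Longest shared-prefix length: 4

4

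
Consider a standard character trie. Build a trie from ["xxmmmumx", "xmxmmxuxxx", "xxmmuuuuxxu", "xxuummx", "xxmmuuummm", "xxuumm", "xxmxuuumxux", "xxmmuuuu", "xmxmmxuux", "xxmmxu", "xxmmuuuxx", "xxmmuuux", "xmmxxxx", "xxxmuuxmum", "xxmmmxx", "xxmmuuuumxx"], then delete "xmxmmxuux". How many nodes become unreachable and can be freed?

After clearing the end-marker at "xmxmmxuux", prune upward until reaching a node still needed by another word.
The suffix "ux" (2 nodes) is used only by "xmxmmxuux"; the node for "xmxmmxu" still has the child "x", so pruning stops there.
Nodes removed: 2

2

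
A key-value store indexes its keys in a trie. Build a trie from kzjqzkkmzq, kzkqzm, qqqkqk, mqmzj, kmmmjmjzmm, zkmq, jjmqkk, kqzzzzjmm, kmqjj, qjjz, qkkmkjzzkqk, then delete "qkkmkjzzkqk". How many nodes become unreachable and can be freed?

10

After clearing the end-marker at "qkkmkjzzkqk", prune upward until reaching a node still needed by another word.
The suffix "kkmkjzzkqk" (10 nodes) is used only by "qkkmkjzzkqk"; the node for "q" still has the child "q", so pruning stops there.
Nodes removed: 10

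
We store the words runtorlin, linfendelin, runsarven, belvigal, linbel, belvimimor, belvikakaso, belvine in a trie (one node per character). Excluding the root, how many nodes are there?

Insert word by word; a character creates a node only if that edge doesn't already exist:
  "runtorlin" → 9 new (r, u, n, t, o, r, l, i, n)
  "linfendelin" → 11 new (l, i, n, f, e, n, d, e, l, i, n)
  "runsarven" → prefix "run" already present; 6 new (s, a, r, v, e, n)
  "belvigal" → 8 new (b, e, l, v, i, g, a, l)
  "linbel" → prefix "lin" already present; 3 new (b, e, l)
  "belvimimor" → prefix "belvi" already present; 5 new (m, i, m, o, r)
  "belvikakaso" → prefix "belvi" already present; 6 new (k, a, k, a, s, o)
  "belvine" → prefix "belvi" already present; 2 new (n, e)
Total nodes = 9 + 11 + 6 + 8 + 3 + 5 + 6 + 2 = 50

50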